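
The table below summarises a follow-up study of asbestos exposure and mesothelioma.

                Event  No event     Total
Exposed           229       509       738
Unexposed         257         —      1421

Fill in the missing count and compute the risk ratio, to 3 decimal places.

1.716

The missing cell is in the unexposed row: 1421 − 257 = 1164.
So a = 229, b = 509, c = 257, d = 1164.
RR = [a/(a+b)] / [c/(c+d)] = (229/738) / (257/1421) = 0.31030/0.18086 = 1.71569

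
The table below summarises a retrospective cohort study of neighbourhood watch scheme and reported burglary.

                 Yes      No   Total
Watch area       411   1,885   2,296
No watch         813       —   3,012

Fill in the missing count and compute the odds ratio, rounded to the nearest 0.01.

0.59

The missing cell is in the unexposed row: 3012 − 813 = 2199.
So a = 411, b = 1885, c = 813, d = 2199.
OR = (a·d)/(b·c) = (411 × 2199) / (1885 × 813) = 903789 / 1532505 = 0.58975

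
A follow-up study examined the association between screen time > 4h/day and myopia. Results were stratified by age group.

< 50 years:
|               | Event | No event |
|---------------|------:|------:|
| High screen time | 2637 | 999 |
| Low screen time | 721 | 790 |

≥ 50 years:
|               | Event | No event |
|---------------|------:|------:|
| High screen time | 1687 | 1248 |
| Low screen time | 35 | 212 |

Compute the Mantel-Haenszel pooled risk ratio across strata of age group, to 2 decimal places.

RR_MH = Σ(aᵢ·n₀ᵢ/nᵢ) / Σ(cᵢ·n₁ᵢ/nᵢ), with n₁ᵢ = aᵢ+bᵢ (exposed), n₀ᵢ = cᵢ+dᵢ (unexposed), nᵢ = n₁ᵢ+n₀ᵢ.
Stratum 1 (< 50 years): n₁ = 3636, n₀ = 1511, n = 5147; a·n₀/n = 2637·1511/5147 = 774.1416; c·n₁/n = 721·3636/5147 = 509.3367
Stratum 2 (≥ 50 years): n₁ = 2935, n₀ = 247, n = 3182; a·n₀/n = 1687·247/3182 = 130.9519; c·n₁/n = 35·2935/3182 = 32.2832
RR_MH = (774.1416 + 130.9519) / (509.3367 + 32.2832) = 905.0936 / 541.6199 = 1.67109

1.67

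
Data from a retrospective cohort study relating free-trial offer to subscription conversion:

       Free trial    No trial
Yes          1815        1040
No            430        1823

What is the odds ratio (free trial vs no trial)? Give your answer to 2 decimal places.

Reading the table with exposure as columns: a = 1815 (Free trial, case), b = 430 (Free trial, non-case), c = 1040 (No trial, case), d = 1823.
OR = (a·d)/(b·c) = (1815 × 1823) / (430 × 1040) = 3308745 / 447200 = 7.39880
The odds of subscription conversion are about 7.40 times as high in the free trial group.

7.40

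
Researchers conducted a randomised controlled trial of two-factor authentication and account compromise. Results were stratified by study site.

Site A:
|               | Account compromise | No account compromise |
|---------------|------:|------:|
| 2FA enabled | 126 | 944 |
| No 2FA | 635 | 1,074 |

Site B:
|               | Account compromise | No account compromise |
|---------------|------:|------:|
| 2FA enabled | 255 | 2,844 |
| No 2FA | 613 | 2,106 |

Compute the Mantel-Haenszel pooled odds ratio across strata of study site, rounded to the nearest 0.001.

OR_MH = Σ(aᵢdᵢ/nᵢ) / Σ(bᵢcᵢ/nᵢ), where nᵢ is the stratum total.
Stratum 1 (Site A): n = 2779; a·d/n = 126·1074/2779 = 48.6952; b·c/n = 944·635/2779 = 215.7035
Stratum 2 (Site B): n = 5818; a·d/n = 255·2106/5818 = 92.3049; b·c/n = 2844·613/5818 = 299.6514
OR_MH = (48.6952 + 92.3049) / (215.7035 + 299.6514) = 141.0001 / 515.3549 = 0.27360

0.274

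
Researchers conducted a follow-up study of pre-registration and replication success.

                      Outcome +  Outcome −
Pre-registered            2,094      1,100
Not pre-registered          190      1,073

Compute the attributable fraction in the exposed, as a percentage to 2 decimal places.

77.05

Cells: a = 2094, b = 1100, c = 190, d = 1073.
Risk in exposed = 2094/3194 = 0.65560; risk in unexposed = 190/1263 = 0.15044.
RR = 0.65560/0.15044 = 4.35804
AR% = (RR − 1)/RR × 100 = (4.35804 − 1)/4.35804 × 100 = 77.0539%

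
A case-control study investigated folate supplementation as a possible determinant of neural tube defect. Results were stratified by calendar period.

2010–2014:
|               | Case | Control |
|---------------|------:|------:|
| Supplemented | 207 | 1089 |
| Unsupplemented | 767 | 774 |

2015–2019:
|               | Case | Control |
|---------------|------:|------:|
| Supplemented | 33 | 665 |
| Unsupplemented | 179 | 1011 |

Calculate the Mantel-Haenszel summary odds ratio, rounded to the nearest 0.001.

0.207

OR_MH = Σ(aᵢdᵢ/nᵢ) / Σ(bᵢcᵢ/nᵢ), where nᵢ is the stratum total.
Stratum 1 (2010–2014): n = 2837; a·d/n = 207·774/2837 = 56.4744; b·c/n = 1089·767/2837 = 294.4177
Stratum 2 (2015–2019): n = 1888; a·d/n = 33·1011/1888 = 17.6711; b·c/n = 665·179/1888 = 63.0482
OR_MH = (56.4744 + 17.6711) / (294.4177 + 63.0482) = 74.1455 / 357.4659 = 0.20742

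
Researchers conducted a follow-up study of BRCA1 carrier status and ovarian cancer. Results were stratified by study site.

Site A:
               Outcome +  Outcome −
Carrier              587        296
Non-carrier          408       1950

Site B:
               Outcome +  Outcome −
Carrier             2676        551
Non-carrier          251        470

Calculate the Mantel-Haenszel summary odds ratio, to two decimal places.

OR_MH = Σ(aᵢdᵢ/nᵢ) / Σ(bᵢcᵢ/nᵢ), where nᵢ is the stratum total.
Stratum 1 (Site A): n = 3241; a·d/n = 587·1950/3241 = 353.1780; b·c/n = 296·408/3241 = 37.2626
Stratum 2 (Site B): n = 3948; a·d/n = 2676·470/3948 = 318.5714; b·c/n = 551·251/3948 = 35.0306
OR_MH = (353.1780 + 318.5714) / (37.2626 + 35.0306) = 671.7495 / 72.2932 = 9.29201

9.29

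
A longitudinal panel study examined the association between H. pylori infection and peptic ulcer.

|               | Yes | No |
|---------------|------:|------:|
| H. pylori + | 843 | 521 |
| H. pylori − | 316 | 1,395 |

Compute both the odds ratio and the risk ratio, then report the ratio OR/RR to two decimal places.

Cells: a = 843, b = 521, c = 316, d = 1395.
OR = (843·1395)/(521·316) = 1175985/164636 = 7.14294
Risk in exposed = 843/1364 = 0.61804; risk in unexposed = 316/1711 = 0.18469; RR = 3.34639
OR/RR = 7.14294 / 3.34639 = 2.13452
The outcome is not rare, so the OR lies further from 1 than the RR.

2.13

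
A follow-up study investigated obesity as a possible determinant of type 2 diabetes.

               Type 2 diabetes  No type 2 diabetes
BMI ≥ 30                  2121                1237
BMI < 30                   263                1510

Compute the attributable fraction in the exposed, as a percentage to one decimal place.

Cells: a = 2121, b = 1237, c = 263, d = 1510.
Risk in exposed = 2121/3358 = 0.63163; risk in unexposed = 263/1773 = 0.14834.
RR = 0.63163/0.14834 = 4.25807
AR% = (RR − 1)/RR × 100 = (4.25807 − 1)/4.25807 × 100 = 76.5152%

76.5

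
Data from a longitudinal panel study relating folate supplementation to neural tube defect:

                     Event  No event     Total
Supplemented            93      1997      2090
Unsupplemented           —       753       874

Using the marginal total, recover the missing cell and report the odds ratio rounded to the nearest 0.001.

The missing cell is in the unexposed row: 874 − 753 = 121.
So a = 93, b = 1997, c = 121, d = 753.
OR = (a·d)/(b·c) = (93 × 753) / (1997 × 121) = 70029 / 241637 = 0.28981

0.290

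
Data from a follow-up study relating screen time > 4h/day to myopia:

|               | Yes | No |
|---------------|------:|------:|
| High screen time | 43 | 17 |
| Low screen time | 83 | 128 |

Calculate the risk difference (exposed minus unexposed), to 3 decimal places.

Cells: a = 43, b = 17, c = 83, d = 128.
Risk in exposed = 43/60 = 0.716667; risk in unexposed = 83/211 = 0.393365.
Risk difference = 0.716667 − 0.393365 = 0.323302

0.323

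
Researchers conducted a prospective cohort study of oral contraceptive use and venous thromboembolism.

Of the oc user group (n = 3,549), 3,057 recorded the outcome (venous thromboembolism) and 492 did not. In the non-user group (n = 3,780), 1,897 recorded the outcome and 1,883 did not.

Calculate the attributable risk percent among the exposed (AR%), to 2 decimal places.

From the description: a = 3057, b = 492, c = 1897, d = 1883.
Risk in exposed = 3057/3549 = 0.86137; risk in unexposed = 1897/3780 = 0.50185.
RR = 0.86137/0.50185 = 1.71638
AR% = (RR − 1)/RR × 100 = (1.71638 − 1)/1.71638 × 100 = 41.7379%

41.74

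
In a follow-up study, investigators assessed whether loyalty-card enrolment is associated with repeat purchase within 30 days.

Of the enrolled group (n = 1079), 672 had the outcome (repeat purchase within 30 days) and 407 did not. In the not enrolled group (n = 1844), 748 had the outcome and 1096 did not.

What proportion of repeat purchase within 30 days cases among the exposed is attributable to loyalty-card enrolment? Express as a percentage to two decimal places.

34.87

From the description: a = 672, b = 407, c = 748, d = 1096.
Risk in exposed = 672/1079 = 0.62280; risk in unexposed = 748/1844 = 0.40564.
RR = 0.62280/0.40564 = 1.53535
AR% = (RR − 1)/RR × 100 = (1.53535 − 1)/1.53535 × 100 = 34.8682%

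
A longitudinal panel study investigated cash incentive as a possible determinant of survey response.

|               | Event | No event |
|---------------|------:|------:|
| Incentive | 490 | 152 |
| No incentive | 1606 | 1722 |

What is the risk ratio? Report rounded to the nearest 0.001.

1.582

Cells: a = 490, b = 152, c = 1606, d = 1722.
Risk in exposed = 490/642 = 0.76324; risk in unexposed = 1606/3328 = 0.48257.
RR = 0.76324 / 0.48257 = 1.58161
The risk among the exposed is 1.58 times that among the unexposed.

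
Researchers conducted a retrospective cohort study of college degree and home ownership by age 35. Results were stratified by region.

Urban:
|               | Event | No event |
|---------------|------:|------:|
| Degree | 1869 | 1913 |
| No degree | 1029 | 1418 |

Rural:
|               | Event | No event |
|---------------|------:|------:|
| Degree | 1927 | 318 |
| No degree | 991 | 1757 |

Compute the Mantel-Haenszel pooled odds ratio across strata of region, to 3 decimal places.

OR_MH = Σ(aᵢdᵢ/nᵢ) / Σ(bᵢcᵢ/nᵢ), where nᵢ is the stratum total.
Stratum 1 (Urban): n = 6229; a·d/n = 1869·1418/6229 = 425.4683; b·c/n = 1913·1029/6229 = 316.0181
Stratum 2 (Rural): n = 4993; a·d/n = 1927·1757/4993 = 678.0971; b·c/n = 318·991/4993 = 63.1160
OR_MH = (425.4683 + 678.0971) / (316.0181 + 63.1160) = 1103.5654 / 379.1341 = 2.91075

2.911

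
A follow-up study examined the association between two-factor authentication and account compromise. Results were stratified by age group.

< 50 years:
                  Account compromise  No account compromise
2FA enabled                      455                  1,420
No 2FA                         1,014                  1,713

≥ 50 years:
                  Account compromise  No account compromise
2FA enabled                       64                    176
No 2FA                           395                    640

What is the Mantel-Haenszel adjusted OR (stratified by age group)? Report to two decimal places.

OR_MH = Σ(aᵢdᵢ/nᵢ) / Σ(bᵢcᵢ/nᵢ), where nᵢ is the stratum total.
Stratum 1 (< 50 years): n = 4602; a·d/n = 455·1713/4602 = 169.3644; b·c/n = 1420·1014/4602 = 312.8814
Stratum 2 (≥ 50 years): n = 1275; a·d/n = 64·640/1275 = 32.1255; b·c/n = 176·395/1275 = 54.5255
OR_MH = (169.3644 + 32.1255) / (312.8814 + 54.5255) = 201.4899 / 367.4068 = 0.54841

0.55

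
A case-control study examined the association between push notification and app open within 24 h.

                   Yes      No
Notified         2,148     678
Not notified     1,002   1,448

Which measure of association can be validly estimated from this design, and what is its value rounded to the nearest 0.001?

Cells: a = 2148, b = 678, c = 1002, d = 1448.
This is a case-control study: participants were sampled on outcome status, so risks in the source population cannot be estimated directly — relative risk is not valid here. The odds ratio is the appropriate measure.
OR = (a·d)/(b·c) = (2148 × 1448) / (678 × 1002) = 3110304 / 679356 = 4.57831

4.578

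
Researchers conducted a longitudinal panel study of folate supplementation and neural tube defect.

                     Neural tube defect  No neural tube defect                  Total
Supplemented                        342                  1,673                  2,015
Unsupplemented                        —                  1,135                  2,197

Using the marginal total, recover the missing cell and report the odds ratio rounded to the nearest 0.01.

0.22

The missing cell is in the unexposed row: 2197 − 1135 = 1062.
So a = 342, b = 1673, c = 1062, d = 1135.
OR = (a·d)/(b·c) = (342 × 1135) / (1673 × 1062) = 388170 / 1776726 = 0.21847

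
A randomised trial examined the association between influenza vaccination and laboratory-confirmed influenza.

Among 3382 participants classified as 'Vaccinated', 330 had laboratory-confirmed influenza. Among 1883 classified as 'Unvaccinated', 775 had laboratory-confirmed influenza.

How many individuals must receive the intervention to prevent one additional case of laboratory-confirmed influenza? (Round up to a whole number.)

4

Risk in treated group = 330/3382 = 0.09758; risk in control = 775/1883 = 0.41158.
Absolute risk reduction = 0.41158 − 0.09758 = 0.31400
NNT = 1 / ARR = 1 / 0.31400 = 3.185 → round up → 4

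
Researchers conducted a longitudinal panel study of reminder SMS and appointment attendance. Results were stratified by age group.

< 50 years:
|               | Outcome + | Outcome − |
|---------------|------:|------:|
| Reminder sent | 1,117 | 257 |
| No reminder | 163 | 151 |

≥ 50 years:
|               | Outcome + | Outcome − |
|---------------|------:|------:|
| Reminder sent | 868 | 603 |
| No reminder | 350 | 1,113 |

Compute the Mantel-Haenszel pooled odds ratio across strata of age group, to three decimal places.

OR_MH = Σ(aᵢdᵢ/nᵢ) / Σ(bᵢcᵢ/nᵢ), where nᵢ is the stratum total.
Stratum 1 (< 50 years): n = 1688; a·d/n = 1117·151/1688 = 99.9212; b·c/n = 257·163/1688 = 24.8169
Stratum 2 (≥ 50 years): n = 2934; a·d/n = 868·1113/2934 = 329.2720; b·c/n = 603·350/2934 = 71.9325
OR_MH = (99.9212 + 329.2720) / (24.8169 + 71.9325) = 429.1932 / 96.7495 = 4.43613

4.436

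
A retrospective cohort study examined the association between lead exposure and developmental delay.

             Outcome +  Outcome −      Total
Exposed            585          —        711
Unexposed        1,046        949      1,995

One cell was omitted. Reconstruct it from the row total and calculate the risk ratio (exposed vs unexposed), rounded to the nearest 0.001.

The missing cell is in the exposed row: 711 − 585 = 126.
So a = 585, b = 126, c = 1046, d = 949.
RR = [a/(a+b)] / [c/(c+d)] = (585/711) / (1046/1995) = 0.82278/0.52431 = 1.56927

1.569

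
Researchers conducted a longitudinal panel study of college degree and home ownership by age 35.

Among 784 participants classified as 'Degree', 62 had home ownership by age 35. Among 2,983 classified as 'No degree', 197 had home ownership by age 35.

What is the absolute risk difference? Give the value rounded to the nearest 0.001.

0.013

From the description: a = 62, b = 722, c = 197, d = 2786.
Risk in exposed = 62/784 = 0.079082; risk in unexposed = 197/2983 = 0.066041.
Risk difference = 0.079082 − 0.066041 = 0.013041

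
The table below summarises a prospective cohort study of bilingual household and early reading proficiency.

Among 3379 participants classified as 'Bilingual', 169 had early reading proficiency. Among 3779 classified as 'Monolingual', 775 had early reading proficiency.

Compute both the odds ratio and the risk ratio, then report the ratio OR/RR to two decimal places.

From the description: a = 169, b = 3210, c = 775, d = 3004.
OR = (169·3004)/(3210·775) = 507676/2487750 = 0.20407
Risk in exposed = 169/3379 = 0.05001; risk in unexposed = 775/3779 = 0.20508; RR = 0.24388
OR/RR = 0.20407 / 0.24388 = 0.83677
The outcome is not rare, so the OR lies further from 1 than the RR.

0.84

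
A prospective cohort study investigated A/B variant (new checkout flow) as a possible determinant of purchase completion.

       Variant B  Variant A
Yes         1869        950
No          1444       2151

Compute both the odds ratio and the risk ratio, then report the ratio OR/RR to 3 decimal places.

Reading the table with exposure as columns: a = 1869 (Variant B, case), b = 1444 (Variant B, non-case), c = 950 (Variant A, case), d = 2151.
OR = (1869·2151)/(1444·950) = 4020219/1371800 = 2.93062
Risk in exposed = 1869/3313 = 0.56414; risk in unexposed = 950/3101 = 0.30635; RR = 1.84148
OR/RR = 2.93062 / 1.84148 = 1.59145
The outcome is not rare, so the OR lies further from 1 than the RR.

1.591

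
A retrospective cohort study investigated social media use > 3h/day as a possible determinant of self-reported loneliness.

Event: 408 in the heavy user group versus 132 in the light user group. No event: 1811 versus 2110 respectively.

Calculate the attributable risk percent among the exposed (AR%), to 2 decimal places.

67.98

From the description: a = 408, b = 1811, c = 132, d = 2110.
Risk in exposed = 408/2219 = 0.18387; risk in unexposed = 132/2242 = 0.05888.
RR = 0.18387/0.05888 = 3.12295
AR% = (RR − 1)/RR × 100 = (3.12295 − 1)/3.12295 × 100 = 67.9790%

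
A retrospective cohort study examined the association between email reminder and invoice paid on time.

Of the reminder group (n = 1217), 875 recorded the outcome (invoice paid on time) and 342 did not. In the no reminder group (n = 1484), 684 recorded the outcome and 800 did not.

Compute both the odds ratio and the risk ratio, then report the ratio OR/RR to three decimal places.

1.918

From the description: a = 875, b = 342, c = 684, d = 800.
OR = (875·800)/(342·684) = 700000/233928 = 2.99237
Risk in exposed = 875/1217 = 0.71898; risk in unexposed = 684/1484 = 0.46092; RR = 1.55989
OR/RR = 2.99237 / 1.55989 = 1.91832
The outcome is not rare, so the OR lies further from 1 than the RR.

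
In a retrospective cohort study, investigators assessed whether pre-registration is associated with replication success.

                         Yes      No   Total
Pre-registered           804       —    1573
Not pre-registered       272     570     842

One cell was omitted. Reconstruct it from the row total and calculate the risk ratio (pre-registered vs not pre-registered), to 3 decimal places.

The missing cell is in the exposed row: 1573 − 804 = 769.
So a = 804, b = 769, c = 272, d = 570.
RR = [a/(a+b)] / [c/(c+d)] = (804/1573) / (272/842) = 0.51113/0.32304 = 1.58223

1.582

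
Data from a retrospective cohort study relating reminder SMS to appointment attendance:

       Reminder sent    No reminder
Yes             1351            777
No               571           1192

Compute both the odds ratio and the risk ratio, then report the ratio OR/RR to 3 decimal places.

2.038

Reading the table with exposure as columns: a = 1351 (Reminder sent, case), b = 571 (Reminder sent, non-case), c = 777 (No reminder, case), d = 1192.
OR = (1351·1192)/(571·777) = 1610392/443667 = 3.62973
Risk in exposed = 1351/1922 = 0.70291; risk in unexposed = 777/1969 = 0.39462; RR = 1.78126
OR/RR = 3.62973 / 1.78126 = 2.03774
The outcome is not rare, so the OR lies further from 1 than the RR.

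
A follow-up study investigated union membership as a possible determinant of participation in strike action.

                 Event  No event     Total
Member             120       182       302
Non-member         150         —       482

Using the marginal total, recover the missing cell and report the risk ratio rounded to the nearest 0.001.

The missing cell is in the unexposed row: 482 − 150 = 332.
So a = 120, b = 182, c = 150, d = 332.
RR = [a/(a+b)] / [c/(c+d)] = (120/302) / (150/482) = 0.39735/0.31120 = 1.27682

1.277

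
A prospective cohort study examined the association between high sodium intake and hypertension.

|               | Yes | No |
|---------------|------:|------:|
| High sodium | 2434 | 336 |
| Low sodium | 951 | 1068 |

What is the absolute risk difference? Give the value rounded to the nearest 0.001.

Cells: a = 2434, b = 336, c = 951, d = 1068.
Risk in exposed = 2434/2770 = 0.878700; risk in unexposed = 951/2019 = 0.471025.
Risk difference = 0.878700 − 0.471025 = 0.407675

0.408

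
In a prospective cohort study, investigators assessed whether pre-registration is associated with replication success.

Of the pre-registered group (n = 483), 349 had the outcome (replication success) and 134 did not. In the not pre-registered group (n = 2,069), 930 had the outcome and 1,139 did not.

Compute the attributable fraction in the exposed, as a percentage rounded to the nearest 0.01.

From the description: a = 349, b = 134, c = 930, d = 1139.
Risk in exposed = 349/483 = 0.72257; risk in unexposed = 930/2069 = 0.44949.
RR = 0.72257/0.44949 = 1.60752
AR% = (RR − 1)/RR × 100 = (1.60752 − 1)/1.60752 × 100 = 37.7923%

37.79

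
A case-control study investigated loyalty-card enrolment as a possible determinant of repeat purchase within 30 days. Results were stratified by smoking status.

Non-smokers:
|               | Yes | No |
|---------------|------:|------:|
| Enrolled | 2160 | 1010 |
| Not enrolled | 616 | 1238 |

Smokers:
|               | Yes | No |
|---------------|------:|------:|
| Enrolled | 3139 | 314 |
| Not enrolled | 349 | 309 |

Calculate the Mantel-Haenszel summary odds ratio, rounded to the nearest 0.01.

OR_MH = Σ(aᵢdᵢ/nᵢ) / Σ(bᵢcᵢ/nᵢ), where nᵢ is the stratum total.
Stratum 1 (Non-smokers): n = 5024; a·d/n = 2160·1238/5024 = 532.2611; b·c/n = 1010·616/5024 = 123.8376
Stratum 2 (Smokers): n = 4111; a·d/n = 3139·309/4111 = 235.9404; b·c/n = 314·349/4111 = 26.6568
OR_MH = (532.2611 + 235.9404) / (123.8376 + 26.6568) = 768.2016 / 150.4944 = 5.10452

5.10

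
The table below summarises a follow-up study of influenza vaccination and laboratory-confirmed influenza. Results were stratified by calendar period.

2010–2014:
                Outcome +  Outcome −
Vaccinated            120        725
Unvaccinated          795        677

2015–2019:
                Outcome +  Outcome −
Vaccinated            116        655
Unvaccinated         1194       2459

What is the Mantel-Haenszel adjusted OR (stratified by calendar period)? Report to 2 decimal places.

0.23

OR_MH = Σ(aᵢdᵢ/nᵢ) / Σ(bᵢcᵢ/nᵢ), where nᵢ is the stratum total.
Stratum 1 (2010–2014): n = 2317; a·d/n = 120·677/2317 = 35.0626; b·c/n = 725·795/2317 = 248.7592
Stratum 2 (2015–2019): n = 4424; a·d/n = 116·2459/4424 = 64.4765; b·c/n = 655·1194/4424 = 176.7789
OR_MH = (35.0626 + 64.4765) / (248.7592 + 176.7789) = 99.5391 / 425.5381 = 0.23391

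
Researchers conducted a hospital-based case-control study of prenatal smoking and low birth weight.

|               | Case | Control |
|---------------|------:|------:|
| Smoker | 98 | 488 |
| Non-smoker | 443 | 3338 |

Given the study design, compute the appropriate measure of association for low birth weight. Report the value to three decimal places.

Cells: a = 98, b = 488, c = 443, d = 3338.
This is a hospital-based case-control study: participants were sampled on outcome status, so risks in the source population cannot be estimated directly — relative risk is not valid here. The odds ratio is the appropriate measure.
OR = (a·d)/(b·c) = (98 × 3338) / (488 × 443) = 327124 / 216184 = 1.51317

1.513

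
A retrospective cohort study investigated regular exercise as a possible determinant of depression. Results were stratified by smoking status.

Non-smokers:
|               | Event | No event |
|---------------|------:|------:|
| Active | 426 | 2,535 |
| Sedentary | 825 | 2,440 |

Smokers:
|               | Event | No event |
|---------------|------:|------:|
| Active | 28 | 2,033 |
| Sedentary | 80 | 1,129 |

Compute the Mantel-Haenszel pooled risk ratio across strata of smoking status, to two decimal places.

RR_MH = Σ(aᵢ·n₀ᵢ/nᵢ) / Σ(cᵢ·n₁ᵢ/nᵢ), with n₁ᵢ = aᵢ+bᵢ (exposed), n₀ᵢ = cᵢ+dᵢ (unexposed), nᵢ = n₁ᵢ+n₀ᵢ.
Stratum 1 (Non-smokers): n₁ = 2961, n₀ = 3265, n = 6226; a·n₀/n = 426·3265/6226 = 223.4003; c·n₁/n = 825·2961/6226 = 392.3587
Stratum 2 (Smokers): n₁ = 2061, n₀ = 1209, n = 3270; a·n₀/n = 28·1209/3270 = 10.3523; c·n₁/n = 80·2061/3270 = 50.4220
RR_MH = (223.4003 + 10.3523) / (392.3587 + 50.4220) = 233.7526 / 442.7807 = 0.52792

0.53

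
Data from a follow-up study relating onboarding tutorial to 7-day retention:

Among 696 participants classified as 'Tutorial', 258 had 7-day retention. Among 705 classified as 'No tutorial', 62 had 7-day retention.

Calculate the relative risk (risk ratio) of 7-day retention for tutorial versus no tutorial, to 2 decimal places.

From the description: a = 258, b = 438, c = 62, d = 643.
Risk in exposed = 258/696 = 0.37069; risk in unexposed = 62/705 = 0.08794.
RR = 0.37069 / 0.08794 = 4.21510
The risk among the exposed is 4.22 times that among the unexposed.

4.22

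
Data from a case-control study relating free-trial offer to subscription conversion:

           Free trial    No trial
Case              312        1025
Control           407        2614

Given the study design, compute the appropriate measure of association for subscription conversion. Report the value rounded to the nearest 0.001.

Reading the table with exposure as columns: a = 312 (Free trial, case), b = 407 (Free trial, non-case), c = 1025 (No trial, case), d = 2614.
This is a case-control study: participants were sampled on outcome status, so risks in the source population cannot be estimated directly — relative risk is not valid here. The odds ratio is the appropriate measure.
OR = (a·d)/(b·c) = (312 × 2614) / (407 × 1025) = 815568 / 417175 = 1.95498

1.955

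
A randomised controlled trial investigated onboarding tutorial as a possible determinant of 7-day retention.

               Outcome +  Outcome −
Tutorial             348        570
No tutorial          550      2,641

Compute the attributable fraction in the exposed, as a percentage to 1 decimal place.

54.5

Cells: a = 348, b = 570, c = 550, d = 2641.
Risk in exposed = 348/918 = 0.37908; risk in unexposed = 550/3191 = 0.17236.
RR = 0.37908/0.17236 = 2.19938
AR% = (RR − 1)/RR × 100 = (2.19938 − 1)/2.19938 × 100 = 54.5327%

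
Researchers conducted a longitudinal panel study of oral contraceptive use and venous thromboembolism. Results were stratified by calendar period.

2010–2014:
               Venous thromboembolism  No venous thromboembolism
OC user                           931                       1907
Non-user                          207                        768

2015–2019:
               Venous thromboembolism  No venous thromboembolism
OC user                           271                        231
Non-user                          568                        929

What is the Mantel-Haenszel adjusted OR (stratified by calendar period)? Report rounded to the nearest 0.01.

OR_MH = Σ(aᵢdᵢ/nᵢ) / Σ(bᵢcᵢ/nᵢ), where nᵢ is the stratum total.
Stratum 1 (2010–2014): n = 3813; a·d/n = 931·768/3813 = 187.5185; b·c/n = 1907·207/3813 = 103.5271
Stratum 2 (2015–2019): n = 1999; a·d/n = 271·929/1999 = 125.9425; b·c/n = 231·568/1999 = 65.6368
OR_MH = (187.5185 + 125.9425) / (103.5271 + 65.6368) = 313.4610 / 169.1640 = 1.85300

1.85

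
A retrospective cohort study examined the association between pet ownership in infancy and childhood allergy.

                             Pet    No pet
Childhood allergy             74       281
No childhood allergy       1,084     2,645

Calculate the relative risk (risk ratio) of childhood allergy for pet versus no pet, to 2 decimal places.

0.67

Reading the table with exposure as columns: a = 74 (Pet, case), b = 1084 (Pet, non-case), c = 281 (No pet, case), d = 2645.
Risk in exposed = 74/1158 = 0.06390; risk in unexposed = 281/2926 = 0.09604.
RR = 0.06390 / 0.09604 = 0.66541
The risk is 33% lower among the exposed than among the unexposed.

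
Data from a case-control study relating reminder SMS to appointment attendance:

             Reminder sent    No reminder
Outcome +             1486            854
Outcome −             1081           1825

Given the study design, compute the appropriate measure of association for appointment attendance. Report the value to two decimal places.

2.94

Reading the table with exposure as columns: a = 1486 (Reminder sent, case), b = 1081 (Reminder sent, non-case), c = 854 (No reminder, case), d = 1825.
This is a case-control study: participants were sampled on outcome status, so risks in the source population cannot be estimated directly — relative risk is not valid here. The odds ratio is the appropriate measure.
OR = (a·d)/(b·c) = (1486 × 1825) / (1081 × 854) = 2711950 / 923174 = 2.93764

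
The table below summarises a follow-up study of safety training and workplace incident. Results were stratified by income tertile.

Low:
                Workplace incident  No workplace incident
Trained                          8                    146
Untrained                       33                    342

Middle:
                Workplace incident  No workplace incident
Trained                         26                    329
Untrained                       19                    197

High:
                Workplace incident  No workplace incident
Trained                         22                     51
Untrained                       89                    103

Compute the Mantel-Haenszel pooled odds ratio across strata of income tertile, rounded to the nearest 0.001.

0.610

OR_MH = Σ(aᵢdᵢ/nᵢ) / Σ(bᵢcᵢ/nᵢ), where nᵢ is the stratum total.
Stratum 1 (Low): n = 529; a·d/n = 8·342/529 = 5.1720; b·c/n = 146·33/529 = 9.1078
Stratum 2 (Middle): n = 571; a·d/n = 26·197/571 = 8.9702; b·c/n = 329·19/571 = 10.9475
Stratum 3 (High): n = 265; a·d/n = 22·103/265 = 8.5509; b·c/n = 51·89/265 = 17.1283
OR_MH = (5.1720 + 8.9702 + 8.5509) / (9.1078 + 10.9475 + 17.1283) = 22.6932 / 37.1835 = 0.61030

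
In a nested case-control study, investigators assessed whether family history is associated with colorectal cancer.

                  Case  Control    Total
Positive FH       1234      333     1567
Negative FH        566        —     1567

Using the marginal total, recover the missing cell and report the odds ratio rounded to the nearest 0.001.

6.554

The missing cell is in the unexposed row: 1567 − 566 = 1001.
So a = 1234, b = 333, c = 566, d = 1001.
OR = (a·d)/(b·c) = (1234 × 1001) / (333 × 566) = 1235234 / 188478 = 6.55373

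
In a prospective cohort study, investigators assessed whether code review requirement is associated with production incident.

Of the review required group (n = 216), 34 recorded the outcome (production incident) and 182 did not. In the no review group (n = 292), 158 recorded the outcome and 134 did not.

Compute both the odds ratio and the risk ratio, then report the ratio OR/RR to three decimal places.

0.545

From the description: a = 34, b = 182, c = 158, d = 134.
OR = (34·134)/(182·158) = 4556/28756 = 0.15844
Risk in exposed = 34/216 = 0.15741; risk in unexposed = 158/292 = 0.54110; RR = 0.29090
OR/RR = 0.15844 / 0.29090 = 0.54463
The outcome is not rare, so the OR lies further from 1 than the RR.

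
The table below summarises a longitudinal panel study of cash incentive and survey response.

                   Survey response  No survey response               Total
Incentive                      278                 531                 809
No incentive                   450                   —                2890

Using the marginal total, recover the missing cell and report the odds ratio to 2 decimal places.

2.84

The missing cell is in the unexposed row: 2890 − 450 = 2440.
So a = 278, b = 531, c = 450, d = 2440.
OR = (a·d)/(b·c) = (278 × 2440) / (531 × 450) = 678320 / 238950 = 2.83875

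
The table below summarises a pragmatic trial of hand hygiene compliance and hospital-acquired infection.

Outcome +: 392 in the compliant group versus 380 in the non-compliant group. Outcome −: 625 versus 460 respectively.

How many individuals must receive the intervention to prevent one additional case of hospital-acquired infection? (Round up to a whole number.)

15

Risk in treated group = 392/1017 = 0.38545; risk in control = 380/840 = 0.45238.
Absolute risk reduction = 0.45238 − 0.38545 = 0.06693
NNT = 1 / ARR = 1 / 0.06693 = 14.940 → round up → 15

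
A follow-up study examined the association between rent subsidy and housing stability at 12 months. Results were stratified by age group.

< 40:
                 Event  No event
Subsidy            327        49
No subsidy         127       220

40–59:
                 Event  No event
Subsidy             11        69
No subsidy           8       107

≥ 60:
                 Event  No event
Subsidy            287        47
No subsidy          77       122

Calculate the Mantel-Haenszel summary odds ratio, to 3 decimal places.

9.394

OR_MH = Σ(aᵢdᵢ/nᵢ) / Σ(bᵢcᵢ/nᵢ), where nᵢ is the stratum total.
Stratum 1 (< 40): n = 723; a·d/n = 327·220/723 = 99.5021; b·c/n = 49·127/723 = 8.6072
Stratum 2 (40–59): n = 195; a·d/n = 11·107/195 = 6.0359; b·c/n = 69·8/195 = 2.8308
Stratum 3 (≥ 60): n = 533; a·d/n = 287·122/533 = 65.6923; b·c/n = 47·77/533 = 6.7899
OR_MH = (99.5021 + 6.0359 + 65.6923) / (8.6072 + 2.8308 + 6.7899) = 171.2303 / 18.2278 = 9.39389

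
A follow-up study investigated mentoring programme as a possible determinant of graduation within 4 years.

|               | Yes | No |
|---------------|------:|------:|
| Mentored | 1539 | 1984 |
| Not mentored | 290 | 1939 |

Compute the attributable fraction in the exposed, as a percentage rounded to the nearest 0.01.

Cells: a = 1539, b = 1984, c = 290, d = 1939.
Risk in exposed = 1539/3523 = 0.43684; risk in unexposed = 290/2229 = 0.13010.
RR = 0.43684/0.13010 = 3.35767
AR% = (RR − 1)/RR × 100 = (3.35767 − 1)/3.35767 × 100 = 70.2174%

70.22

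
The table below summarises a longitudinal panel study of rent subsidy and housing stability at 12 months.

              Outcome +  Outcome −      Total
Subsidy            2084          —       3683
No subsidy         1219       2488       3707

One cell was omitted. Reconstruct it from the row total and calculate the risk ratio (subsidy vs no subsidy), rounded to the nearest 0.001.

1.721

The missing cell is in the exposed row: 3683 − 2084 = 1599.
So a = 2084, b = 1599, c = 1219, d = 2488.
RR = [a/(a+b)] / [c/(c+d)] = (2084/3683) / (1219/3707) = 0.56584/0.32884 = 1.72074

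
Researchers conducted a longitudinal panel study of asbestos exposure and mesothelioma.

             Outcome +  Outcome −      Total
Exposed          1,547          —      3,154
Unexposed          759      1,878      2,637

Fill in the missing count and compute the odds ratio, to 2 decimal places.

2.38

The missing cell is in the exposed row: 3154 − 1547 = 1607.
So a = 1547, b = 1607, c = 759, d = 1878.
OR = (a·d)/(b·c) = (1547 × 1878) / (1607 × 759) = 2905266 / 1219713 = 2.38193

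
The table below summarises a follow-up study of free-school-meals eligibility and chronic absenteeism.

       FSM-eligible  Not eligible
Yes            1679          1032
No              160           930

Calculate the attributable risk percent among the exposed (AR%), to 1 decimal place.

42.4

Reading the table with exposure as columns: a = 1679 (FSM-eligible, case), b = 160 (FSM-eligible, non-case), c = 1032 (Not eligible, case), d = 930.
Risk in exposed = 1679/1839 = 0.91300; risk in unexposed = 1032/1962 = 0.52599.
RR = 0.91300/0.52599 = 1.73575
AR% = (RR − 1)/RR × 100 = (1.73575 − 1)/1.73575 × 100 = 42.3882%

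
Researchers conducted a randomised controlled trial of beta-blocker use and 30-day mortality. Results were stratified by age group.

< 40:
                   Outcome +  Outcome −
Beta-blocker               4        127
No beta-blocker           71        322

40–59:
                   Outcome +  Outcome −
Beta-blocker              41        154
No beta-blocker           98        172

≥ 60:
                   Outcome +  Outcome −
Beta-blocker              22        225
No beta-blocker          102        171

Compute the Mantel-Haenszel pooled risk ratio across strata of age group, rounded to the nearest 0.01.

RR_MH = Σ(aᵢ·n₀ᵢ/nᵢ) / Σ(cᵢ·n₁ᵢ/nᵢ), with n₁ᵢ = aᵢ+bᵢ (exposed), n₀ᵢ = cᵢ+dᵢ (unexposed), nᵢ = n₁ᵢ+n₀ᵢ.
Stratum 1 (< 40): n₁ = 131, n₀ = 393, n = 524; a·n₀/n = 4·393/524 = 3.0000; c·n₁/n = 71·131/524 = 17.7500
Stratum 2 (40–59): n₁ = 195, n₀ = 270, n = 465; a·n₀/n = 41·270/465 = 23.8065; c·n₁/n = 98·195/465 = 41.0968
Stratum 3 (≥ 60): n₁ = 247, n₀ = 273, n = 520; a·n₀/n = 22·273/520 = 11.5500; c·n₁/n = 102·247/520 = 48.4500
RR_MH = (3.0000 + 23.8065 + 11.5500) / (17.7500 + 41.0968 + 48.4500) = 38.3565 / 107.2968 = 0.35748

0.36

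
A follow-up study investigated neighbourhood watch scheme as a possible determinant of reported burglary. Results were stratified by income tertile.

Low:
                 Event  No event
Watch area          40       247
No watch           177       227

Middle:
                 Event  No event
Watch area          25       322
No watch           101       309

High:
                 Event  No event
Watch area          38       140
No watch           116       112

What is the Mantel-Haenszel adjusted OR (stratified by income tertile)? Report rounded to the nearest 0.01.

OR_MH = Σ(aᵢdᵢ/nᵢ) / Σ(bᵢcᵢ/nᵢ), where nᵢ is the stratum total.
Stratum 1 (Low): n = 691; a·d/n = 40·227/691 = 13.1404; b·c/n = 247·177/691 = 63.2692
Stratum 2 (Middle): n = 757; a·d/n = 25·309/757 = 10.2048; b·c/n = 322·101/757 = 42.9617
Stratum 3 (High): n = 406; a·d/n = 38·112/406 = 10.4828; b·c/n = 140·116/406 = 40.0000
OR_MH = (13.1404 + 10.2048 + 10.4828) / (63.2692 + 42.9617 + 40.0000) = 33.8279 / 146.2309 = 0.23133

0.23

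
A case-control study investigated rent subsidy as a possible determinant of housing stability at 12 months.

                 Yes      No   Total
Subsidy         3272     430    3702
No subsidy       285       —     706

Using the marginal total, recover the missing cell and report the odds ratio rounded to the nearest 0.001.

The missing cell is in the unexposed row: 706 − 285 = 421.
So a = 3272, b = 430, c = 285, d = 421.
OR = (a·d)/(b·c) = (3272 × 421) / (430 × 285) = 1377512 / 122550 = 11.24041

11.240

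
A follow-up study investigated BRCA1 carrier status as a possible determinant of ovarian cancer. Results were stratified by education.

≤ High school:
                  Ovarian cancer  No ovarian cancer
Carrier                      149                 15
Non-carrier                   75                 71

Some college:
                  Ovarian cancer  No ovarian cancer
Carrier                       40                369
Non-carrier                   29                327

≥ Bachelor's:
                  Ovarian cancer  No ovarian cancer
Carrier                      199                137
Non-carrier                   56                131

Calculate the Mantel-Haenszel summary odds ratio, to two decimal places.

OR_MH = Σ(aᵢdᵢ/nᵢ) / Σ(bᵢcᵢ/nᵢ), where nᵢ is the stratum total.
Stratum 1 (≤ High school): n = 310; a·d/n = 149·71/310 = 34.1258; b·c/n = 15·75/310 = 3.6290
Stratum 2 (Some college): n = 765; a·d/n = 40·327/765 = 17.0980; b·c/n = 369·29/765 = 13.9882
Stratum 3 (≥ Bachelor's): n = 523; a·d/n = 199·131/523 = 49.8451; b·c/n = 137·56/523 = 14.6692
OR_MH = (34.1258 + 17.0980 + 49.8451) / (3.6290 + 13.9882 + 14.6692) = 101.0690 / 32.2865 = 3.13038

3.13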